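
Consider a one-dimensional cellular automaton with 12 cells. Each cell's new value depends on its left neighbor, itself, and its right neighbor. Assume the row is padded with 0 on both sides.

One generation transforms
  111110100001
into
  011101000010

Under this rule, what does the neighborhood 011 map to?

0

At position 0 the neighborhood is 011; the next row has 0 there.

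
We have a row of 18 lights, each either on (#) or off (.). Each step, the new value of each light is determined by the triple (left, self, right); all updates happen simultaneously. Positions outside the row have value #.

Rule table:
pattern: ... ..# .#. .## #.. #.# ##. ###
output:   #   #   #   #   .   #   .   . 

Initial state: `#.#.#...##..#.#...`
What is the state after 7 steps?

.####.###..####.##
##...##...##...##.
...###..###..###.#
.###...##...##..##
##...###..###..##.
...###...##...##.#
.###...###..###.##

.###...###..###.##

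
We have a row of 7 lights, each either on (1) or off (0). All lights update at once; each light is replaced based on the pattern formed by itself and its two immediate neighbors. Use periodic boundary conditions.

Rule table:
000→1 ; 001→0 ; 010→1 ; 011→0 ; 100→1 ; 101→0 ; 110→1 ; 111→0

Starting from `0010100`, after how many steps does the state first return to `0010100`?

1010111
1010000
1011110
1000010
1111010
0001010
1101011
0101000
0101111
0100001
0111101
0000101
1110101
0010100

14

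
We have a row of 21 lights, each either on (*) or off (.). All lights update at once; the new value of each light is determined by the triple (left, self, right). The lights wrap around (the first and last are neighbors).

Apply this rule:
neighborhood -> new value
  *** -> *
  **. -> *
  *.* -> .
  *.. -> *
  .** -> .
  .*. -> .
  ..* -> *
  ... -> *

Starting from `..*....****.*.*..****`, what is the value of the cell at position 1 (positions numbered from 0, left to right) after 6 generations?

.

**.****.***....**.***
**..***..******.*..**
****.****.*****..**.*
****..***..******.*..
.*****.****.*****..**
..****..***..******.*
position 1 holds .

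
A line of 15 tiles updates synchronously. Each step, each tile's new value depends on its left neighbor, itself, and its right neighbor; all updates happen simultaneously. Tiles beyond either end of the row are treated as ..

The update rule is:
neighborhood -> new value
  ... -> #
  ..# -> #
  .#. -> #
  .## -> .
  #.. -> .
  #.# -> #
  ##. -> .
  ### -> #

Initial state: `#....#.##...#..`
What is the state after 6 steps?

#.#.##.#.##.#..

#.#####...###.#
##.###..##.#.##
..#.#..#..###..
#####.##.#.#..#
.###.#..####.##
#.#.##.#.##.#..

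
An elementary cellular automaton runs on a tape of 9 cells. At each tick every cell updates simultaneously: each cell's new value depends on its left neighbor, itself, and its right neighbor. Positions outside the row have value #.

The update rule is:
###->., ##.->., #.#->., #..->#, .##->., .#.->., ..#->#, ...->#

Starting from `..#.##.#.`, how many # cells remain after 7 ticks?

2

##.......
..#######
##.......  (repeats tick 1; period 2)
tick 7: ##.......
count of #: 2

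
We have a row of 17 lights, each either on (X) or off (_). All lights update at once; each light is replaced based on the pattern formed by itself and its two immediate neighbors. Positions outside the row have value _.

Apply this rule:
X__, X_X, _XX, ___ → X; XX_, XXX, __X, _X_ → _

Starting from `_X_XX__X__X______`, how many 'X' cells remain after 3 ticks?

__XX_X__X__XXXXXX
X_X_X_X__X_X_____
_X_X_X_X__X_XXXXX
count of X: 10

10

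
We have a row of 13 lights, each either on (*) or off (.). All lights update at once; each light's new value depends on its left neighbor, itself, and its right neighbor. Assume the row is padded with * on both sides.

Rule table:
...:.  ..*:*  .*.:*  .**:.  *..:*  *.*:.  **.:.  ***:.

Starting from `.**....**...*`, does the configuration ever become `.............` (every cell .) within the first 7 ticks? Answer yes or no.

tick 1: ...*..*..*.*.
tick 2: *.********.*.
tick 3: ...........*.
tick 4: *.........**.
tick 5: .*.......*...
tick 6: .**.....***.*
tick 7: ...*...*.....
tick 7 is ...*...*....., still not uniform .

no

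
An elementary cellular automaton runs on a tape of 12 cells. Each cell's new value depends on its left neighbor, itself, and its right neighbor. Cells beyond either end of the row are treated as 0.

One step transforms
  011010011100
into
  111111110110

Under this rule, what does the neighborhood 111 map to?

At position 8 the neighborhood is 111; the next row has 0 there.

0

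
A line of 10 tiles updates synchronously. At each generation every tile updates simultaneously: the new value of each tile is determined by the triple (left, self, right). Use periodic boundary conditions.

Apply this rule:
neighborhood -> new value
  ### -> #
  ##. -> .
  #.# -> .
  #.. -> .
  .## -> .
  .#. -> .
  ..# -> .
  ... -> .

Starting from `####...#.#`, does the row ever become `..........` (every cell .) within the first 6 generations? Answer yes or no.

yes

generation 1: ###.......
generation 2: .#........
generation 3: ..........
all cells are . at generation 3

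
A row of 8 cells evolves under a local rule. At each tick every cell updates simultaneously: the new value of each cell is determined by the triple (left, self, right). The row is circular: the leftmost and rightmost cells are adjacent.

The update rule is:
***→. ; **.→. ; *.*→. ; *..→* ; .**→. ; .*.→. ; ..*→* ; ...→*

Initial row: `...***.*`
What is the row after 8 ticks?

...*****

***.....
...*****
***.....  (repeats tick 1; period 2)
tick 8: ...*****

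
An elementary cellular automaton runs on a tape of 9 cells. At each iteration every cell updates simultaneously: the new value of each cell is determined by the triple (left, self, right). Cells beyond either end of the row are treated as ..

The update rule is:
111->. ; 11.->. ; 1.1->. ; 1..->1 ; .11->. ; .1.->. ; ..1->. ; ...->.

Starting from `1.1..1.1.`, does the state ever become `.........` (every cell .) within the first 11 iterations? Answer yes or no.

yes

...1....1
....1....
.....1...
......1..
.......1.
........1
.........
all cells are . at iteration 7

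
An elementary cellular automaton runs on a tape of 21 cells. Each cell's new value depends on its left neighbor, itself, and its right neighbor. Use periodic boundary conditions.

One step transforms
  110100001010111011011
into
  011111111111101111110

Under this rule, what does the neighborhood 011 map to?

At position 12 the neighborhood is 011; the next row has 1 there.

1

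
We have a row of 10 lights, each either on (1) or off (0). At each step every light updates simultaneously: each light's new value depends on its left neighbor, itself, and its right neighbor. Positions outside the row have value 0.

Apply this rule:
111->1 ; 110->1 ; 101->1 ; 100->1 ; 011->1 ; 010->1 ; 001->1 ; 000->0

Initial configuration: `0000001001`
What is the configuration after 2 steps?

0000011111
0000111111

0000111111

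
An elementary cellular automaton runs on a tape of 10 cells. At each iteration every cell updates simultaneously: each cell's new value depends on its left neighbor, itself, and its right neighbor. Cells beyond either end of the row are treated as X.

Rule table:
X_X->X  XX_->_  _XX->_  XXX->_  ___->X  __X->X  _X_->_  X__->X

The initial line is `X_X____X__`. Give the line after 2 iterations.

X_X____X__

_X_XXXX_XX
X_X____X__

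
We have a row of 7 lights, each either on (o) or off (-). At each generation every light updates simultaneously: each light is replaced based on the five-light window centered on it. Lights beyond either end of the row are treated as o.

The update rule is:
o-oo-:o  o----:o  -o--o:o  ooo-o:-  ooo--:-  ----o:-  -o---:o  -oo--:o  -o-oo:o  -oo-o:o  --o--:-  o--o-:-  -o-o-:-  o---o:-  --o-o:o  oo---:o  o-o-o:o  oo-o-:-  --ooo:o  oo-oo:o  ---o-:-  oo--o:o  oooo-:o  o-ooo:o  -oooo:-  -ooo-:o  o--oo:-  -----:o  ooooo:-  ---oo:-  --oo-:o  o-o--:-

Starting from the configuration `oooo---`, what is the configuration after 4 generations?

o--ooo-

--o-o--
o-o--o-
---o-oo
o--ooo-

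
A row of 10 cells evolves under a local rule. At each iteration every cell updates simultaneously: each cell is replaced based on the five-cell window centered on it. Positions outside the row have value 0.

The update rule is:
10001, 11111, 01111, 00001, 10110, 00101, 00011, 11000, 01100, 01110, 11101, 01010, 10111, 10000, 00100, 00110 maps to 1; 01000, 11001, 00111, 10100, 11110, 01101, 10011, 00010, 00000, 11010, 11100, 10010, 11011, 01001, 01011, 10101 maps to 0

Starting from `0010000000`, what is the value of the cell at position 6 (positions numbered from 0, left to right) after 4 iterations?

1010100000
1101001000
1000001010
1010101100
position 6 holds 1

1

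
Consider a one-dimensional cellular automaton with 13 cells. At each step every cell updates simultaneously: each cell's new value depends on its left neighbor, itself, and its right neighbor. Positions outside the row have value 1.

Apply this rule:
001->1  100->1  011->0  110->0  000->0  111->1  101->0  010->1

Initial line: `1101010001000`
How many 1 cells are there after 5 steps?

1001011011101
0111000001000
0010100011101
1110110101000
1100000101101
count of 1: 6

6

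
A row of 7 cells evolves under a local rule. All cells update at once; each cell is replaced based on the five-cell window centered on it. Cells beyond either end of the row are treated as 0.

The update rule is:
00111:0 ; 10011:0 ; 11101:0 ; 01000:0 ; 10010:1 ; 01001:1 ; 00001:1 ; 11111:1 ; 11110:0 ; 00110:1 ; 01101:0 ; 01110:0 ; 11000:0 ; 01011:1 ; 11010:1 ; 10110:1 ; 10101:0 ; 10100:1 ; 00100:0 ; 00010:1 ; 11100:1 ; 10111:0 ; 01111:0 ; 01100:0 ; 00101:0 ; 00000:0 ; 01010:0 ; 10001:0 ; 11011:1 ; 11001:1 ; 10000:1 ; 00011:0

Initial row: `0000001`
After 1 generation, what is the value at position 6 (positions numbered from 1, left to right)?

0000110
position 6 holds 1

1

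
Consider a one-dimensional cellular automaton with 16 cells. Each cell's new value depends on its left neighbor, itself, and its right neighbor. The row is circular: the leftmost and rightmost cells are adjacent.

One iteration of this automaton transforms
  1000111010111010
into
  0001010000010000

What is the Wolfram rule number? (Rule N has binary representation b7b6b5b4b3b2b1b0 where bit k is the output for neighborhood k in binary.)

position 5: 111 → 1  (bit 7 = 1)
position 6: 110 → 0  (bit 6 = 0)
position 7: 101 → 0  (bit 5 = 0)
position 1: 100 → 0  (bit 4 = 0)
position 4: 011 → 0  (bit 3 = 0)
position 0: 010 → 0  (bit 2 = 0)
position 3: 001 → 1  (bit 1 = 1)
position 2: 000 → 0  (bit 0 = 0)
bits b7..b0 = 10000010 = 130

130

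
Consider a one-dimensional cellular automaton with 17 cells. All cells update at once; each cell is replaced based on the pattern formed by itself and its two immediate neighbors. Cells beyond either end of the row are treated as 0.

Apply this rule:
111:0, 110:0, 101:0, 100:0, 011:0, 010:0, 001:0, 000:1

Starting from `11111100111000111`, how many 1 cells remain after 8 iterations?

00000000000010000
11111111111000111
00000000000010000  (repeats iteration 1; period 2)
iteration 8: 11111111111000111
count of 1: 14

14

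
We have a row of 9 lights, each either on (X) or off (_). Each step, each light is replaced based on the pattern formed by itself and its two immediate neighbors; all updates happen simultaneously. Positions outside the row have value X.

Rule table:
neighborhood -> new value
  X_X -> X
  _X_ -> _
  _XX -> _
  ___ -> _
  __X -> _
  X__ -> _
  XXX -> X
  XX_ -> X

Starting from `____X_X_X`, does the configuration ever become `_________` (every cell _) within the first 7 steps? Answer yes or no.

yes

step 1: _____X_X_
step 2: ______X_X
step 3: _______X_
step 4: ________X
step 5: _________
all cells are _ at step 5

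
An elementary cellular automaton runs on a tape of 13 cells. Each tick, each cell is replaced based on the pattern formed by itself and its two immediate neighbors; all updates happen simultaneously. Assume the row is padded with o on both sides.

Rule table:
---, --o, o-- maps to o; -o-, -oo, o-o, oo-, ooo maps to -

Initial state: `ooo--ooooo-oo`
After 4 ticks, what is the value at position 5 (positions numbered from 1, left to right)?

-

---oo--------
ooo--oooooooo
---oo--------  (repeats tick 1; period 2)
tick 4: ooo--oooooooo
position 5 holds -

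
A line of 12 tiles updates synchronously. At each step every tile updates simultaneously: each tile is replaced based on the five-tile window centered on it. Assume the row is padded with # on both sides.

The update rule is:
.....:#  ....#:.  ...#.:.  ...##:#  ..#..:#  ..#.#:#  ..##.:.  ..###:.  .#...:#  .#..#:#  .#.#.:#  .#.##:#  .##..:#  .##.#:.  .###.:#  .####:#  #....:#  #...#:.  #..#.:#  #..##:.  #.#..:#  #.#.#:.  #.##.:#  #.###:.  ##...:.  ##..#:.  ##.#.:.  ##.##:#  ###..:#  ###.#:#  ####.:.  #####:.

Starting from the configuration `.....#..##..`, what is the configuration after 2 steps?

.##..##..#..
###...#.###.

###...#.###.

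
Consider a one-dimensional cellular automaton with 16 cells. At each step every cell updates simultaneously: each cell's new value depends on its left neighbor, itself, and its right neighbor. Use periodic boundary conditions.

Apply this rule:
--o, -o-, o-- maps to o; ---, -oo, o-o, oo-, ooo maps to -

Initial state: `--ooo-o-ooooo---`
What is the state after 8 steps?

-o----o------o--
ooo--ooo----ooo-
---oo---o--o----
--o--o-oooooo---
-ooooo-------o--
o-----o-----ooo-
oo---ooo---o----
--o-o---o-ooo--o

--o-o---o-ooo--o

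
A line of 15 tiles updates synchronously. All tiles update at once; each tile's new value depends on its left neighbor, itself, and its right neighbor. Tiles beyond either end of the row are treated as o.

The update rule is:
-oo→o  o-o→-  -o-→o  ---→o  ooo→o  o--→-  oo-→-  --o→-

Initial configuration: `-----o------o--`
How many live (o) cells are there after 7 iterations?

-ooo-o-oooo-o--
-oo--o-ooo--o--
-o---o-oo---o--
-o-o-o-o--o-o--
-o-o-o-o--o-o--  (fixed point — unchanged through iteration 7)
count of o: 6

6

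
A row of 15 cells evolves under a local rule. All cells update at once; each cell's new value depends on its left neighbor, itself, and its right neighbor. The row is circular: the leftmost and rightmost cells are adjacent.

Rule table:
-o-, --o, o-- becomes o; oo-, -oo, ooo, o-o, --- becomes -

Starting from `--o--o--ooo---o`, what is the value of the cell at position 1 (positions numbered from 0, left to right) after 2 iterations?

-

oooooooo---o-oo
--------o-oo---
position 1 holds -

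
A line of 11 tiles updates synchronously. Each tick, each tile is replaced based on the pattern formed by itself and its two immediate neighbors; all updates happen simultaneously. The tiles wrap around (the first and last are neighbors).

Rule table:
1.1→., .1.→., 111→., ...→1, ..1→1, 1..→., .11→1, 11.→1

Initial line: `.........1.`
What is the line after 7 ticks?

111111111..
1.......1.1
1.111111..1
1.1....1.11
1...111..1.
..111.1.1..
111.1.....1

111.1.....1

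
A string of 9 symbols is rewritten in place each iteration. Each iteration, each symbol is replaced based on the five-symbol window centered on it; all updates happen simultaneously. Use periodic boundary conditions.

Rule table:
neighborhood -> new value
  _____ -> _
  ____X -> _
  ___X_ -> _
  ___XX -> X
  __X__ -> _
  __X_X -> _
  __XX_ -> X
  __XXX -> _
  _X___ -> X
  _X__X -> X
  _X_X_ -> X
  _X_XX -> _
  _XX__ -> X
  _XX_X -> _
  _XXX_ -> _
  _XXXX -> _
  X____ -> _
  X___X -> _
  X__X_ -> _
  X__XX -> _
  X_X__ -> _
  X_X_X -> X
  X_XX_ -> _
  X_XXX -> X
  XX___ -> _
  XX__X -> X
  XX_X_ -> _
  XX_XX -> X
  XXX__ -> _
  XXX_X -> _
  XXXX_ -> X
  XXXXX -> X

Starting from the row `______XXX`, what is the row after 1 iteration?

_____X___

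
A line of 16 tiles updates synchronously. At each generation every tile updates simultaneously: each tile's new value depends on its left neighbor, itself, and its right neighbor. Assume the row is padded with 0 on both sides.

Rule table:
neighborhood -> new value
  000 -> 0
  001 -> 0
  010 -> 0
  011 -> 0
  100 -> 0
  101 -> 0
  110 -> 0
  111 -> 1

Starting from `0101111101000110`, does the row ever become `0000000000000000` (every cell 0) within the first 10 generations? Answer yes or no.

yes

generation 1: 0000111000000000
generation 2: 0000010000000000
generation 3: 0000000000000000
all cells are 0 at generation 3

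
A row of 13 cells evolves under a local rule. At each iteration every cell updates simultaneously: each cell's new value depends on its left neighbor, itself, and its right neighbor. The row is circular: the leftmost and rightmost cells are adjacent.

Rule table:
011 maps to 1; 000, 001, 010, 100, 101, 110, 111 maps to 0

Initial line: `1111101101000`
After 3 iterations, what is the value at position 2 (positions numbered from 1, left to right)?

0

iteration 1: 1000001000000
iteration 2: 0000000000000
iteration 3: 0000000000000
position 2 holds 0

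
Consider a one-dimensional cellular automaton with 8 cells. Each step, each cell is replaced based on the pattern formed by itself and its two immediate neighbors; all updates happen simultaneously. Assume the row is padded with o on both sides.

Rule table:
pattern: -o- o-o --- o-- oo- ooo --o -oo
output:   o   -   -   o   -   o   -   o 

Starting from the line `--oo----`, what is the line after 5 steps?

o-o-o-o-

step 1: o-o-o---
step 2: --o-oo--
step 3: o-o-o-o-
step 4: --o-o-o-
step 5: o-o-o-o-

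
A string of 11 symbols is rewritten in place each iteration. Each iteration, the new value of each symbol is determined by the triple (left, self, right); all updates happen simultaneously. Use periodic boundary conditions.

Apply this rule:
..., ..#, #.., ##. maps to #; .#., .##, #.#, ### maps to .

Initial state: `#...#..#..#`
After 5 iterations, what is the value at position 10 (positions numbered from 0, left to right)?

#

####.##.##.
...#..#..#.
###.##.##.#
..#..#..#..
##.##.##.##
position 10 holds #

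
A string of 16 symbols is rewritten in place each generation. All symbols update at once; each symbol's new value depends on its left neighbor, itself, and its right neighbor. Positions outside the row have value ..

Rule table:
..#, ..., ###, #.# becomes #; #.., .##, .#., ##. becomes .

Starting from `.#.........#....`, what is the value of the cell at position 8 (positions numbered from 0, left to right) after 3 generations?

#

#..########..###
..#.######..#.#.
##.#.####..#.#..
position 8 holds #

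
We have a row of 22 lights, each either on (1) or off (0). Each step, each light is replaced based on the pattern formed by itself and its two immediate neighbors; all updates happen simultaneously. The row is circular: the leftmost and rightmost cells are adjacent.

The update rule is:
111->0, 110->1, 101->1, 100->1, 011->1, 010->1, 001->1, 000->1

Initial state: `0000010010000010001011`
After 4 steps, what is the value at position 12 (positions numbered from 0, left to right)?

step 1: 1111111111111111111111
step 2: 0000000000000000000000
step 3: 1111111111111111111111  (repeats step 1; period 2)
step 4: 0000000000000000000000
position 12 holds 0

0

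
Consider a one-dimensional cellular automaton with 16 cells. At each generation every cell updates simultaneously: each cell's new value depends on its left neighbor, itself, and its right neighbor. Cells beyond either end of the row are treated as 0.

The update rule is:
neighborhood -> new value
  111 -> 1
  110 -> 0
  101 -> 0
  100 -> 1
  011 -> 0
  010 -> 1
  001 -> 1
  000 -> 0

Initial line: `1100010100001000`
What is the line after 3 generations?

1001000010001011

0010110110011100
0110000001101010
1001000010001011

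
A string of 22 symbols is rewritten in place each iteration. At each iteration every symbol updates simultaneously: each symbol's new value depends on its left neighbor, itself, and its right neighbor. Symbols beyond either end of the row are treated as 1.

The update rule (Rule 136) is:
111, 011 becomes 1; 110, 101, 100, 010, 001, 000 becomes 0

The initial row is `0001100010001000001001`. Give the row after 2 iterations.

0001000000000000000001
0000000000000000000001

0000000000000000000001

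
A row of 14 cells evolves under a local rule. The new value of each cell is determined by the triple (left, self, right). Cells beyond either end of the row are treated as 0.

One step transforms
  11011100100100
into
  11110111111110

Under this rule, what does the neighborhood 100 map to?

1

At position 6 the neighborhood is 100; the next row has 1 there.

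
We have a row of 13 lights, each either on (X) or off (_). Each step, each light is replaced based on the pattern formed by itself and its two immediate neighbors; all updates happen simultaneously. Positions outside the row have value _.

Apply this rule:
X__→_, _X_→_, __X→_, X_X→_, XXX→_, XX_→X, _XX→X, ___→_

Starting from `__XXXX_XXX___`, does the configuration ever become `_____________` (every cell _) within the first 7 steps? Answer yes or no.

__X__X_X_X___
_____________
all cells are _ at step 2

yes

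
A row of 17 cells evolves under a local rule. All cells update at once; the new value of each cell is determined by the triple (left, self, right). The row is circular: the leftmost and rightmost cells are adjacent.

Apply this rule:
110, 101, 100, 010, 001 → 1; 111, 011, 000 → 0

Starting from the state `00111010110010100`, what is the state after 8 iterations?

01001111011111110
11110001100000011
00011010110000100
00101111011001110
01110001101110011
10011010110011101
11101111011100110
00110001100111011

00110001100111011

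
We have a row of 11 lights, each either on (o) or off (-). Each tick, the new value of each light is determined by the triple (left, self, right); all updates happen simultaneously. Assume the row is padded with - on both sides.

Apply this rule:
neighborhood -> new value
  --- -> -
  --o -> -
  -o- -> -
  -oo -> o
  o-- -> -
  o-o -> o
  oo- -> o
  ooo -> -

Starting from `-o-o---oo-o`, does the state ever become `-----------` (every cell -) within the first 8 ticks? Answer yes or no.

--o----ooo-
-------o-o-
--------o--
-----------
all cells are - at tick 4

yes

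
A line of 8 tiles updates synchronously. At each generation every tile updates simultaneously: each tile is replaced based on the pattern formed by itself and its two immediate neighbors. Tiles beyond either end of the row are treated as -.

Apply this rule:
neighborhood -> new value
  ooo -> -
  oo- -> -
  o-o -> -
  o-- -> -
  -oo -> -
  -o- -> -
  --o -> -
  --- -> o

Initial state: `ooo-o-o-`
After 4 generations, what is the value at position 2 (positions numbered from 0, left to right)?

o

--------
oooooooo
--------  (repeats generation 1; period 2)
generation 4: oooooooo
position 2 holds o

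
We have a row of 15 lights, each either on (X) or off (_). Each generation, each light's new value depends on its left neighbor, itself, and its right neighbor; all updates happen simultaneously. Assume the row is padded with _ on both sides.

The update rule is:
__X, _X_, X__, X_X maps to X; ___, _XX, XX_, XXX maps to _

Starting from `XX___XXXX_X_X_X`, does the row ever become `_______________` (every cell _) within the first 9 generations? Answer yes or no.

no

__X_X____XXXXXX
_XXXXX__X______
X_____XXXX_____
XX___X____X____
__X_XXX__XXX___
_XXX___XX___X__
X___X_X__X_XXX_
XX_XXXXXXXX___X
__X________X_XX
generation 9 is __X________X_XX, still not uniform _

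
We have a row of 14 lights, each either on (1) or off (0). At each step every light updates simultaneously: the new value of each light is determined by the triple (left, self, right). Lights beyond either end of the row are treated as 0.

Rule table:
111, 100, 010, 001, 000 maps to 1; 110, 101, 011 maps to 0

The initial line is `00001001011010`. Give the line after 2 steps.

step 1: 11111111000011
step 2: 01111110111100

01111110111100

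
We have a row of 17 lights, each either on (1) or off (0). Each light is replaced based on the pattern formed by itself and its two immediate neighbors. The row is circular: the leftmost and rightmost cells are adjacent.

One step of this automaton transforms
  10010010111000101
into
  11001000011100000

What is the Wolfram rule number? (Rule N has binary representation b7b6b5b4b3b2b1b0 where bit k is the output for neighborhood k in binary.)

208

position 9: 111 → 1  (bit 7 = 1)
position 0: 110 → 1  (bit 6 = 1)
position 7: 101 → 0  (bit 5 = 0)
position 1: 100 → 1  (bit 4 = 1)
position 8: 011 → 0  (bit 3 = 0)
position 3: 010 → 0  (bit 2 = 0)
position 2: 001 → 0  (bit 1 = 0)
position 12: 000 → 0  (bit 0 = 0)
bits b7..b0 = 11010000 = 208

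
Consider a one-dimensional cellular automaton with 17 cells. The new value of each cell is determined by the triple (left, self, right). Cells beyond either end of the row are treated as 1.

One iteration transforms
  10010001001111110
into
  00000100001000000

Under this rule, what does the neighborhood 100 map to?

0

At position 1 the neighborhood is 100; the next row has 0 there.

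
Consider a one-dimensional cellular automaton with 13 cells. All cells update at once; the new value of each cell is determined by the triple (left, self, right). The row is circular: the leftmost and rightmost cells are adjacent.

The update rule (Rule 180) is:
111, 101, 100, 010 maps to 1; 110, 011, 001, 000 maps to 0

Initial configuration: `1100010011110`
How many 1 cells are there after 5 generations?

6

0010011001101
1011000100011
0100100110001
1110110001001
1101001001100
count of 1: 6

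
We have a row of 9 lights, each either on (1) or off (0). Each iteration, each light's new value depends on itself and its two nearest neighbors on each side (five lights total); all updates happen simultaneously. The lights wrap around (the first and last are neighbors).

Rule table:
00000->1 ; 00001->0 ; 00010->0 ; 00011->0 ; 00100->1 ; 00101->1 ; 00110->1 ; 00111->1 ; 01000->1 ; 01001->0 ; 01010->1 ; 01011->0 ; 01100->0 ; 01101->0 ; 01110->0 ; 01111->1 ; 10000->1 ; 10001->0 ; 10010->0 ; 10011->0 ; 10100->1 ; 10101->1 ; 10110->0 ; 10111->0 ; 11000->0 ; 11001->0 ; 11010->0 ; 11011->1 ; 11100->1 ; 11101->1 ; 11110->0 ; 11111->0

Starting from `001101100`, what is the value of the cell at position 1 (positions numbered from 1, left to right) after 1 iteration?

iteration 1: 001010001
position 1 holds 0

0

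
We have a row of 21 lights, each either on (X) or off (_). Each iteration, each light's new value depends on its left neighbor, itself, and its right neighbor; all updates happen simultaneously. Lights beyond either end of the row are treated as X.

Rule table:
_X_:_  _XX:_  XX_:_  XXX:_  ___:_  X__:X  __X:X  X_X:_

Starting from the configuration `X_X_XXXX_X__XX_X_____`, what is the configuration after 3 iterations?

__________XX____X___X
X________X__X__X_X_X_
_X______X_XX_XX______

_X______X_XX_XX______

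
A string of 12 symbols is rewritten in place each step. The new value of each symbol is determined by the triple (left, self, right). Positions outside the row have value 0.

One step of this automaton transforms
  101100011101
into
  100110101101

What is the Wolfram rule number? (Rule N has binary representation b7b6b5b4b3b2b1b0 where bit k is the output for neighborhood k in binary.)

position 8: 111 → 1  (bit 7 = 1)
position 3: 110 → 1  (bit 6 = 1)
position 1: 101 → 0  (bit 5 = 0)
position 4: 100 → 1  (bit 4 = 1)
position 2: 011 → 0  (bit 3 = 0)
position 0: 010 → 1  (bit 2 = 1)
position 6: 001 → 1  (bit 1 = 1)
position 5: 000 → 0  (bit 0 = 0)
bits b7..b0 = 11010110 = 214

214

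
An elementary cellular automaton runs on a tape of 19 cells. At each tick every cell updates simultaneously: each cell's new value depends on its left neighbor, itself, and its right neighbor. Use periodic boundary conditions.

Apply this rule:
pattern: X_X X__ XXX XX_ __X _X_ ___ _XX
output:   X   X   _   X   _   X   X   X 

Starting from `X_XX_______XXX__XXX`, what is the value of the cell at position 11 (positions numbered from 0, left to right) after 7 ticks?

_

XXXXXXXXXX_X_XX_X__
X________XXXXXXXXX_
XXXXXXXX_X_______XX
_______XXXXXXXXX_X_
XXXXXX_X_______XXXX
_____XXXXXXXXX_X___
XXXX_X_______XXXXXX
position 11 holds _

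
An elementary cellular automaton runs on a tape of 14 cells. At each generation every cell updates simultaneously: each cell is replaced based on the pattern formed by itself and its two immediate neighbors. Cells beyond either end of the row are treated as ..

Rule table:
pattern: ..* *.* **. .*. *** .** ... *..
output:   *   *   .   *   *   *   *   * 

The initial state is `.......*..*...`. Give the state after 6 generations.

**************
*************.
************.*
***********.**
**********.**.
*********.**.*

*********.**.*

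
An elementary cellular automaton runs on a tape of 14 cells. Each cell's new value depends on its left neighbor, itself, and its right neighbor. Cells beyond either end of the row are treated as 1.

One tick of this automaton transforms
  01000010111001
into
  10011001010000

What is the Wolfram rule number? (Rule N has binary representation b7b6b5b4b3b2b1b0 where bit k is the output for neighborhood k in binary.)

position 9: 111 → 1  (bit 7 = 1)
position 10: 110 → 0  (bit 6 = 0)
position 0: 101 → 1  (bit 5 = 1)
position 2: 100 → 0  (bit 4 = 0)
position 8: 011 → 0  (bit 3 = 0)
position 1: 010 → 0  (bit 2 = 0)
position 5: 001 → 0  (bit 1 = 0)
position 3: 000 → 1  (bit 0 = 1)
bits b7..b0 = 10100001 = 161

161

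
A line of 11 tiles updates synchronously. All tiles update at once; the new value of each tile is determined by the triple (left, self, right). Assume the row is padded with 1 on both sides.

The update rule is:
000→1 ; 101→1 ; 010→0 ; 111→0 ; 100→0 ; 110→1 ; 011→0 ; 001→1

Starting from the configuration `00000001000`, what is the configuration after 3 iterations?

10111101001

01111110011
10000010100
10111101001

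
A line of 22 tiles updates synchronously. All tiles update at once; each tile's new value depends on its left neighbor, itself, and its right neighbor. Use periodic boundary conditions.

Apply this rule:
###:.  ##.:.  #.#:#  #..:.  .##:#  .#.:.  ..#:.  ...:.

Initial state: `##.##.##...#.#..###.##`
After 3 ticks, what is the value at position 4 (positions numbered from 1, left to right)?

tick 1: ..##.##.....#...#..##.
tick 2: ..#.##.............#..
tick 3: ...##.................
position 4 holds #

#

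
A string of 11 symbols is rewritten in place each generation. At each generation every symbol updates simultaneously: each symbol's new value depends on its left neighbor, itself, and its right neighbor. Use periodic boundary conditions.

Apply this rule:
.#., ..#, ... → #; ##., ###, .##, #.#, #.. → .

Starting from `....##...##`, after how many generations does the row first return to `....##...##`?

.###...##..
#....##...#
..###...##.
##....##...
...###...##
.##....##..
#...###...#
..##....##.
##...###...
...##....##
.##...###..
#...##....#
..##...###.
##...##....
...##...###
.##...##...
#...##...##
..##...##..
##...##...#
...##...##.
###...##...
....##...##

22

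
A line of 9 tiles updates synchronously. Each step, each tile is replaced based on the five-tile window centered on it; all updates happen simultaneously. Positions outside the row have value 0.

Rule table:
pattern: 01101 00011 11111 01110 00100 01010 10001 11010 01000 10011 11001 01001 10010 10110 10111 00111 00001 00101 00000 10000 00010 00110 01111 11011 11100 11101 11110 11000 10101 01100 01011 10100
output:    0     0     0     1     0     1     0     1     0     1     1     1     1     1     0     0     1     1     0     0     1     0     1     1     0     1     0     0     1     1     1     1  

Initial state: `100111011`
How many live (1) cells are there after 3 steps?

011011111
000101000
011111000
count of 1: 5

5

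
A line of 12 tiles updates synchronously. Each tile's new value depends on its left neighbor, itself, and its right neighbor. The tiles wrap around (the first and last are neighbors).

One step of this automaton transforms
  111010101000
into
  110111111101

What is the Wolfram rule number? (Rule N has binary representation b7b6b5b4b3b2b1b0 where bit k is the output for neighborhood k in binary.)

position 1: 111 → 1  (bit 7 = 1)
position 2: 110 → 0  (bit 6 = 0)
position 3: 101 → 1  (bit 5 = 1)
position 9: 100 → 1  (bit 4 = 1)
position 0: 011 → 1  (bit 3 = 1)
position 4: 010 → 1  (bit 2 = 1)
position 11: 001 → 1  (bit 1 = 1)
position 10: 000 → 0  (bit 0 = 0)
bits b7..b0 = 10111110 = 190

190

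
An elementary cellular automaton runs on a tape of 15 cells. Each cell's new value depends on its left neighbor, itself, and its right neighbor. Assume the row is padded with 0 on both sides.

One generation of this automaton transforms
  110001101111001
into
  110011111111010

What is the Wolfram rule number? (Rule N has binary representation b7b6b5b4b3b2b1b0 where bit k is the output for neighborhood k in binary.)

234

position 9: 111 → 1  (bit 7 = 1)
position 1: 110 → 1  (bit 6 = 1)
position 7: 101 → 1  (bit 5 = 1)
position 2: 100 → 0  (bit 4 = 0)
position 0: 011 → 1  (bit 3 = 1)
position 14: 010 → 0  (bit 2 = 0)
position 4: 001 → 1  (bit 1 = 1)
position 3: 000 → 0  (bit 0 = 0)
bits b7..b0 = 11101010 = 234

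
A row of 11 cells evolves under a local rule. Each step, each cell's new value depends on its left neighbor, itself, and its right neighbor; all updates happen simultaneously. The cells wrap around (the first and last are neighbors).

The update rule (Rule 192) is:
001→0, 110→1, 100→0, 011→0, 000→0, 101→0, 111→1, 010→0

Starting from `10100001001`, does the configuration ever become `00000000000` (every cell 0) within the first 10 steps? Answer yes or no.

10000000000
00000000000
all cells are 0 at step 2

yes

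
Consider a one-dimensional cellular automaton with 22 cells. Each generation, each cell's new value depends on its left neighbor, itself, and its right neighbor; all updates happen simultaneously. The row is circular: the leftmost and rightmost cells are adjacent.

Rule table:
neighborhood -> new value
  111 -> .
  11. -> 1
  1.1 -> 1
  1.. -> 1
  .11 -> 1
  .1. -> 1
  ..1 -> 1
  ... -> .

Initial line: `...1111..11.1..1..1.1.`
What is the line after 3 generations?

......11............11

..11..1111111111111111
1111111..............1
......11............11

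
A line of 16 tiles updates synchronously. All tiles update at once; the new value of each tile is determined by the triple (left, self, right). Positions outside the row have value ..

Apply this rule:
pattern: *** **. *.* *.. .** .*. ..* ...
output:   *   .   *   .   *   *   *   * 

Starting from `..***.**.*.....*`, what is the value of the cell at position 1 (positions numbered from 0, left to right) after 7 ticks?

.

****.**.**.*****
***.**.**.*****.
**.**.**.*****..
*.**.**.*****..*
***.**.*****..**
**.**.*****..**.
*.**.*****..**..
position 1 holds .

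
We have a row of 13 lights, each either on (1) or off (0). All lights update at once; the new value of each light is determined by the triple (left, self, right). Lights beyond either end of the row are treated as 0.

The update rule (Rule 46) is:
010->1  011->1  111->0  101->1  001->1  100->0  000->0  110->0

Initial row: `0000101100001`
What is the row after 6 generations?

0001111000011
0011000000110
0110000001100
1100000011000
1000000110000
1000001100000

1000001100000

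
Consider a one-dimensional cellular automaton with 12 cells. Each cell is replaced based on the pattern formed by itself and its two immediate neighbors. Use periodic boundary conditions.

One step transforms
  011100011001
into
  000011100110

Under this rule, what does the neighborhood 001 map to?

At position 6 the neighborhood is 001; the next row has 1 there.

1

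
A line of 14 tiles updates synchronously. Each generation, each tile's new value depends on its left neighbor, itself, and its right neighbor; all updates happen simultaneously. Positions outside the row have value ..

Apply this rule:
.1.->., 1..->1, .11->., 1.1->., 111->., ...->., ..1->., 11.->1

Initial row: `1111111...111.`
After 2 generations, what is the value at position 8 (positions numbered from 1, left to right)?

......11....11
.......11....1
position 8 holds 1

1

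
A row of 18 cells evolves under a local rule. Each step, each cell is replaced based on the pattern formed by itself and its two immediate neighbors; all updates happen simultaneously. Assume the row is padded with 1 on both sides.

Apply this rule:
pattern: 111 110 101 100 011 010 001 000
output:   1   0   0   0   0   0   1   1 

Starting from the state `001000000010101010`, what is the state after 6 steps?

001001100010000111

010011111100000000
000101111001111111
011000110010111111
000011000100011111
011100011001101111
001001100010000111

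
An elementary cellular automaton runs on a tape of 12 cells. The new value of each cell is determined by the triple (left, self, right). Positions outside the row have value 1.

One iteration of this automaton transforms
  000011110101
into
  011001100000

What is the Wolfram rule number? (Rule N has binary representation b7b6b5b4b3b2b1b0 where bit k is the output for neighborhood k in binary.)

129

position 5: 111 → 1  (bit 7 = 1)
position 7: 110 → 0  (bit 6 = 0)
position 8: 101 → 0  (bit 5 = 0)
position 0: 100 → 0  (bit 4 = 0)
position 4: 011 → 0  (bit 3 = 0)
position 9: 010 → 0  (bit 2 = 0)
position 3: 001 → 0  (bit 1 = 0)
position 1: 000 → 1  (bit 0 = 1)
bits b7..b0 = 10000001 = 129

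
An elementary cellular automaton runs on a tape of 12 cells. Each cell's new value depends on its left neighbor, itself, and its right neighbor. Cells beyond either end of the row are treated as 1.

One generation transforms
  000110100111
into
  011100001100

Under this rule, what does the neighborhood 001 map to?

1

At position 2 the neighborhood is 001; the next row has 1 there.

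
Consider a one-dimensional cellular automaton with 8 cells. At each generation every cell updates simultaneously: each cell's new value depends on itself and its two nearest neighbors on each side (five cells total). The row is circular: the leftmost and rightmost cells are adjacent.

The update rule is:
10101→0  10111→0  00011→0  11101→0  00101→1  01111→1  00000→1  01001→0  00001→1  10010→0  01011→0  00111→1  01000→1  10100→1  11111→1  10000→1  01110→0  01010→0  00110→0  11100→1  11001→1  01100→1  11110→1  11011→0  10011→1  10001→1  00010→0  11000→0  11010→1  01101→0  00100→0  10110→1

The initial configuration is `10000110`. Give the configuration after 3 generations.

generation 1: 11110001
generation 2: 11110101
generation 3: 11101000

11101000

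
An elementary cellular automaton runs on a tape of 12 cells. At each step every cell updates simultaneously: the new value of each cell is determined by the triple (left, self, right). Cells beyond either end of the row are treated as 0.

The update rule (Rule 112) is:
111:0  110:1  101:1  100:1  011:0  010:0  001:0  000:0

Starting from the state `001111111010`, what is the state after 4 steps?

000000001101
000000000110
000000000011
000000000001

000000000001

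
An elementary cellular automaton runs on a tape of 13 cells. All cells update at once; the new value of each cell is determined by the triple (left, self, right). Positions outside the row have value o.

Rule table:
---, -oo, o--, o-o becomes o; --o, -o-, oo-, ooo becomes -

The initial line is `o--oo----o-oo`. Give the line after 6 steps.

-o-o-ooo--oo-
o-o-oo--o-o-o
-o-oo-o--o-oo
o-oo-o-o--oo-
-oo-o-o-o-o-o
oo-o-o-o-o-oo

oo-o-o-o-o-oo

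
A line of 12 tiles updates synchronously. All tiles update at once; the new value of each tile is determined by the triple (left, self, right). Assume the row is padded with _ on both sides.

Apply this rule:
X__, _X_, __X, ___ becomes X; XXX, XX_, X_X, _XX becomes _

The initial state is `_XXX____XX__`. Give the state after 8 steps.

XXXX____XX__

step 1: X___XXXX__XX
step 2: XXXX____XX__
step 3: ____XXXX__XX
step 4: XXXX____XX__  (repeats step 2; period 2)
step 8: XXXX____XX__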